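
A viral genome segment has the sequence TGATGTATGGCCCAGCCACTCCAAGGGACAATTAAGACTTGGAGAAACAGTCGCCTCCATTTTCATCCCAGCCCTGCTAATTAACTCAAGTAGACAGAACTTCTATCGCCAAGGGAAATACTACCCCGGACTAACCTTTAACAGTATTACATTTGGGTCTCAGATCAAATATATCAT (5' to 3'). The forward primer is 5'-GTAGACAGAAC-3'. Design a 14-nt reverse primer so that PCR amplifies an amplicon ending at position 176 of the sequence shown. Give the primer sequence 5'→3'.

5'-TGATATATTTGATC-3'

The forward primer binds at positions 90–100; the product's 3' end on the top strand is position 176.
The reverse primer anneals to the top strand over positions 163–176, i.e. to GATCAAATATATCA.
Its sequence written 5'→3' is the reverse complement: TGATATATTTGATC.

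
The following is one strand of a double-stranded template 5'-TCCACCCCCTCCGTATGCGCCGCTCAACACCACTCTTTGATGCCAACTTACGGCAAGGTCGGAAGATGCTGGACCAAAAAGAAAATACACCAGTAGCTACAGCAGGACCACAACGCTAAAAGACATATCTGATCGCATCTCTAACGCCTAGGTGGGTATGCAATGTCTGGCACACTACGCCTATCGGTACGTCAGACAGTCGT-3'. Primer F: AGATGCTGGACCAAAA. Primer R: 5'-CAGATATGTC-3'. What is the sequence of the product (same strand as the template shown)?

5'-AGATGCTGGACCAAAAAGAAAATACACCAGTAGCTACAGCAGGACCACAACGCTAAAAGACATATCTG-3'

The forward primer matches the template at positions 64–79.
The reverse primer's reverse complement is GACATATCTG, which matches the template at positions 122–131.
The product is the template from position 64 through 131 (68 bp).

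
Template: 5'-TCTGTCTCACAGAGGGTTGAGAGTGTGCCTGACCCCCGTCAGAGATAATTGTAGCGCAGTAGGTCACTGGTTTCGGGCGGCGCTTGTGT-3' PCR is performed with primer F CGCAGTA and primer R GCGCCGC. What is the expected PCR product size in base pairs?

Forward primer CGCAGTA is found on the top strand at positions 55–61.
The reverse primer's reverse complement is GCGGCGC, which matches the template at positions 77–83.
The product runs from position 55 to position 83, so its length is 83 − 55 + 1 = 29 bp.

29 bp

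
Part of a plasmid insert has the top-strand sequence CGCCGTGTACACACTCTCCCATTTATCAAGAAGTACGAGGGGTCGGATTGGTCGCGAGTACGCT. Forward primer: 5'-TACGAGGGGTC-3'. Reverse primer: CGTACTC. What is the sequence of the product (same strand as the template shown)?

5'-TACGAGGGGTCGGATTGGTCGCGAGTACG-3'

Forward primer TACGAGGGGTC is found on the top strand at positions 34–44.
The reverse primer's reverse complement is GAGTACG, which matches the template at positions 56–62.
The product is the template from position 34 through 62 (29 bp).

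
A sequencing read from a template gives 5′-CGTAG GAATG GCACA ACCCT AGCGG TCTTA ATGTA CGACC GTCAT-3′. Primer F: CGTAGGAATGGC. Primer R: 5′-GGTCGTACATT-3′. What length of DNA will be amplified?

40 bp

The forward primer matches the template at positions 1–12.
Taking the reverse complement of GGTCGTACATT gives AATGTACGACC, found at positions 30–40 on the template; the primer anneals here to the top strand with its 3' end pointing upstream.
Product length = (reverse-primer end) − (forward-primer start) + 1 = 40 − 1 + 1 = 40 bp.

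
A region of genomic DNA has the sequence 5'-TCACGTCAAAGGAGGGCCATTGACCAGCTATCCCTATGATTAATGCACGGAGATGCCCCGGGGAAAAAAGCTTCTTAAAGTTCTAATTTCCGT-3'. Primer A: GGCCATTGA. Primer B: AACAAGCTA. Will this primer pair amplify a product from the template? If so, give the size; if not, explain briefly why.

Primer B (AACAAGCTA) does not match the top strand, and its reverse complement TAGCTTGTT does not match either.
With no annealing site for primer B, no amplification occurs.

No product — primer B has no binding site in the template.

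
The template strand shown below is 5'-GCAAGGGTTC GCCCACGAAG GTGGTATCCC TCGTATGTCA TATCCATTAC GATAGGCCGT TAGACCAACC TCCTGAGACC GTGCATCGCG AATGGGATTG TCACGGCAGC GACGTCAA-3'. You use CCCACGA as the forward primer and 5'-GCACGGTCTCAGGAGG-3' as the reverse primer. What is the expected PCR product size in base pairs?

Scanning the template, CCCACGA occurs at positions 12–18; this primer anneals to the bottom strand there with its 3' end pointing downstream.
Reverse complement of the reverse primer: CCTCCTGAGACCGTGC. This occurs on the top strand at positions 69–84.
The product runs from position 12 to position 84, so its length is 84 − 12 + 1 = 73 bp.

73 bp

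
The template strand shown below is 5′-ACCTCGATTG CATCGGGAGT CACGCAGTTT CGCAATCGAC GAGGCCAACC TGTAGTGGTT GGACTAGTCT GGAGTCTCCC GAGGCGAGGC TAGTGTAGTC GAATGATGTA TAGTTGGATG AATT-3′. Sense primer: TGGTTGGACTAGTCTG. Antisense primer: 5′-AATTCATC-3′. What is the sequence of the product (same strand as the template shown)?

The forward primer matches the template at positions 56–71.
The reverse primer's reverse complement is GATGAATT, which matches the template at positions 117–124.
The product is the template from position 56 through 124 (69 bp).

5'-TGGTTGGACTAGTCTGGAGTCTCCCGAGGCGAGGCTAGTGTAGTCGAATGATGTATAGTTGGATGAATT-3'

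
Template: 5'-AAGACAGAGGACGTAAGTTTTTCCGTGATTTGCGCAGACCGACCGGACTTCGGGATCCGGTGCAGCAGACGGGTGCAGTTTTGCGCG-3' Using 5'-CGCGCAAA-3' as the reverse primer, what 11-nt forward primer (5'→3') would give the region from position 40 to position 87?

5'-CGACCGGACTT-3'

The reverse primer's reverse complement TTTGCGCG matches the template at positions 80–87; the product starts at position 40.
The forward primer is identical to the top strand over positions 40–50: CGACCGGACTT.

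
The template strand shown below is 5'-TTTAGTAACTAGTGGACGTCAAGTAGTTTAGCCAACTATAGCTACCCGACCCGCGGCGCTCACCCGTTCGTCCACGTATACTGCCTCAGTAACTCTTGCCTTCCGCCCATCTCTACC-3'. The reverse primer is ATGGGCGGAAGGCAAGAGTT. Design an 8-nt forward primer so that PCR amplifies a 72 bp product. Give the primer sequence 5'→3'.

The reverse primer's reverse complement AACTCTTGCCTTCCGCCCAT matches the template at positions 91–110, so the product ends at position 110.
A 72 bp product then starts at position 110 − 72 + 1 = 39.
The forward primer is identical to the top strand there: TAGCTACC.

5'-TAGCTACC-3'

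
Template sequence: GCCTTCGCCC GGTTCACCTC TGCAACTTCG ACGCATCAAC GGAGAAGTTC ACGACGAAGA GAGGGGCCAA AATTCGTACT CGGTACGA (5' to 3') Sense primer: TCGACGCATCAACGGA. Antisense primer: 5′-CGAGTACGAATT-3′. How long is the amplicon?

Forward primer TCGACGCATCAACGGA is found on the top strand at positions 28–43.
The reverse primer's reverse complement is AATTCGTACTCG, which matches the template at positions 71–82.
Product length = (reverse-primer end) − (forward-primer start) + 1 = 82 − 28 + 1 = 55 bp.

55 bp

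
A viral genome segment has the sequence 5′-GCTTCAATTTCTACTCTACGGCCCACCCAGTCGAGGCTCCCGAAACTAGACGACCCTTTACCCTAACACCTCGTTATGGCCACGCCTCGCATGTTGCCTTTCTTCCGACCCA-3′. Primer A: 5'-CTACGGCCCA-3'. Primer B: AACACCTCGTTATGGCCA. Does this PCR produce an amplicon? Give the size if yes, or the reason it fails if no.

Primer A (CTACGGCCCA) matches the top strand at positions 16–25 (3' end points downstream).
Primer B (AACACCTCGTTATGGCCA) also matches the top strand directly, at positions 65–82 — its reverse complement TGGCCATAACGAGGTGTT is not present.
Both primers anneal to the bottom strand with 3' ends pointing the same way, so neither can prime synthesis back toward the other.

No product — both primers anneal to the same strand and extend in the same direction.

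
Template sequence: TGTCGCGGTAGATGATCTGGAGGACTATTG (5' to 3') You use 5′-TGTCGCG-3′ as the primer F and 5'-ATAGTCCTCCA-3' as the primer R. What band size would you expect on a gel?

28 bp

Scanning the template, TGTCGCG occurs at positions 1–7; this primer anneals to the bottom strand there with its 3' end pointing downstream.
Taking the reverse complement of ATAGTCCTCCA gives TGGAGGACTAT, found at positions 18–28 on the template; the primer anneals here to the top strand with its 3' end pointing upstream.
Product length = (reverse-primer end) − (forward-primer start) + 1 = 28 − 1 + 1 = 28 bp.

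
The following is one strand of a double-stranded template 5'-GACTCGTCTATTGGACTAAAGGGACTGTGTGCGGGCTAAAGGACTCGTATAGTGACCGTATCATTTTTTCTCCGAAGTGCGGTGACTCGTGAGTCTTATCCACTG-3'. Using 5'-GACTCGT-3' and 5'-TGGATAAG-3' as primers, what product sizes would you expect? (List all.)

102 bp, 61 bp, 19 bp

The forward primer GACTCGT matches the top strand at positions 1–7, 42–48, 84–90.
The reverse primer's reverse complement is CTTATCCA, matching at positions 95–102.
Each forward site pairs with the reverse site to give a product ending at position 102: sizes 102, 61, 19 bp.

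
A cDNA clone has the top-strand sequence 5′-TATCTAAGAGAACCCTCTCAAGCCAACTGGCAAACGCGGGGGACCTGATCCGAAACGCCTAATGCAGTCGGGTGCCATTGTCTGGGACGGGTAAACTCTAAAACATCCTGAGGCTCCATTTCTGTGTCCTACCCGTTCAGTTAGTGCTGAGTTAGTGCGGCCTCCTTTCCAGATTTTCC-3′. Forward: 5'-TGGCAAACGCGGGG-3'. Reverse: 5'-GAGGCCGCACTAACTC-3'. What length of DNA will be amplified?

137 bp

The forward primer matches the template at positions 28–41.
Taking the reverse complement of GAGGCCGCACTAACTC gives GAGTTAGTGCGGCCTC, found at positions 149–164 on the template; the primer anneals here to the top strand with its 3' end pointing upstream.
Amplicon spans positions 28–164: 137 bp.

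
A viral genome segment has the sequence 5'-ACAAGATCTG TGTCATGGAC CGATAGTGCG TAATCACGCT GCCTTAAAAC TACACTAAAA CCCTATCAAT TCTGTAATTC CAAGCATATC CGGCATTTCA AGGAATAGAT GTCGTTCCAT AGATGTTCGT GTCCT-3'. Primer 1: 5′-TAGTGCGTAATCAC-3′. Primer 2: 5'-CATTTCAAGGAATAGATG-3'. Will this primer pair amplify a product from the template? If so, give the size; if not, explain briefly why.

Primer 1 (TAGTGCGTAATCAC) matches the top strand at positions 24–37 (3' end points downstream).
Primer 2 (CATTTCAAGGAATAGATG) also matches the top strand directly, at positions 94–111 — its reverse complement CATCTATTCCTTGAAATG is not present.
Both primers anneal to the bottom strand with 3' ends pointing the same way, so neither can prime synthesis back toward the other.

No product — both primers anneal to the same strand and extend in the same direction.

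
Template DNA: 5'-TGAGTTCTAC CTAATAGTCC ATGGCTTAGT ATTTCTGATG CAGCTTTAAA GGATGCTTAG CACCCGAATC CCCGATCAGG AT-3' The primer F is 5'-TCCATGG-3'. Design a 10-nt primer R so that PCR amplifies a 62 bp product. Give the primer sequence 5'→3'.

5'-CTGATCGGGG-3'

The forward primer binds at positions 18–24, so a 62 bp product ends at position 18 + 62 − 1 = 79.
The reverse primer anneals to the top strand over positions 70–79, i.e. to CCCCGATCAG.
Its sequence written 5'→3' is the reverse complement: CTGATCGGGG.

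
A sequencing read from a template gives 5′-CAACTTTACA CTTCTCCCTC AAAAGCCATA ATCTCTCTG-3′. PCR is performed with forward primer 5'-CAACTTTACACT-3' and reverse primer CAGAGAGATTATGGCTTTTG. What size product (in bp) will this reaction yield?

39 bp

The forward primer matches the template at positions 1–12.
Taking the reverse complement of CAGAGAGATTATGGCTTTTG gives CAAAAGCCATAATCTCTCTG, found at positions 20–39 on the template; the primer anneals here to the top strand with its 3' end pointing upstream.
Amplicon spans positions 1–39: 39 bp.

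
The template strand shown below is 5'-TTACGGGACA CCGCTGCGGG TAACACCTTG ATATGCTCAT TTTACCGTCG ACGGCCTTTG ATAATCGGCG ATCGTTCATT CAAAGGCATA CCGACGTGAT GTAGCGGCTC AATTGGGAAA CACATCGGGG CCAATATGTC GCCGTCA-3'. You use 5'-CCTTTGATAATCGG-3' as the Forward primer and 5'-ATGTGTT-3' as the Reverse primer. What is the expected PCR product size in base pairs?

71 bp

Forward primer CCTTTGATAATCGG is found on the top strand at positions 55–68.
Reverse complement of the reverse primer: AACACAT. This occurs on the top strand at positions 119–125.
The product runs from position 55 to position 125, so its length is 125 − 55 + 1 = 71 bp.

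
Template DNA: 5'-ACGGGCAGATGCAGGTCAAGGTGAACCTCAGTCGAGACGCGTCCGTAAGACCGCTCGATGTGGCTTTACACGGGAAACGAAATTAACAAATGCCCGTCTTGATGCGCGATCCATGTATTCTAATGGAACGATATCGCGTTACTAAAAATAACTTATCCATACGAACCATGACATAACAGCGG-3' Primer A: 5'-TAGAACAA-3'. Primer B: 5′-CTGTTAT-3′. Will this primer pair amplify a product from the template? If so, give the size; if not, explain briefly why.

Primer A (TAGAACAA) does not match the top strand, and its reverse complement TTGTTCTA does not match either.
With no annealing site for primer A, no amplification occurs.

No product — primer A has no binding site in the template.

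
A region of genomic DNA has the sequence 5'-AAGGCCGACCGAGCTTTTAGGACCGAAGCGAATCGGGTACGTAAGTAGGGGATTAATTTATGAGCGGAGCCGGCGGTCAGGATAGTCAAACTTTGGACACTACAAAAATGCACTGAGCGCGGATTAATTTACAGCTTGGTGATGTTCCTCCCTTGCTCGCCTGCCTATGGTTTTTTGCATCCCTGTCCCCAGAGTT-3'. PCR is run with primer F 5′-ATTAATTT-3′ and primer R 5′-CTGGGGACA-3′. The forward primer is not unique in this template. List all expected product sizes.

The forward primer ATTAATTT matches the top strand at positions 52–59, 123–130.
The reverse primer's reverse complement is TGTCCCCAG, matching at positions 184–192.
Each forward site pairs with the reverse site to give a product ending at position 192: sizes 141, 70 bp.

141 bp, 70 bp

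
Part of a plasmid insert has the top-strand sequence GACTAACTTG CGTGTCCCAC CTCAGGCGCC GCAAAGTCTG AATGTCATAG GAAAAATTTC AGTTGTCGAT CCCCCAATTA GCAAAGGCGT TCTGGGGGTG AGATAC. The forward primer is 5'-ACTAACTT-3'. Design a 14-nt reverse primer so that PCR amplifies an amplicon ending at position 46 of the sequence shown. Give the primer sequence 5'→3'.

5'-GACATTCAGACTTT-3'

The forward primer binds at positions 2–9; the product's 3' end on the top strand is position 46.
The reverse primer anneals to the top strand over positions 33–46, i.e. to AAAGTCTGAATGTC.
Its sequence written 5'→3' is the reverse complement: GACATTCAGACTTT.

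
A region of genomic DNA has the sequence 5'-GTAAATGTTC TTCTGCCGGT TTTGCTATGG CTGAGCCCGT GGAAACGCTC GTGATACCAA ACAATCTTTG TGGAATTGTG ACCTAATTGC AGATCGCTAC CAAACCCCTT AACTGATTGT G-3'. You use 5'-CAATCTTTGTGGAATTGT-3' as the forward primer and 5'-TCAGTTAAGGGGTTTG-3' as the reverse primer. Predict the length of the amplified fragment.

55 bp

Forward primer CAATCTTTGTGGAATTGT is found on the top strand at positions 62–79.
Reverse complement of the reverse primer: CAAACCCCTTAACTGA. This occurs on the top strand at positions 101–116.
The product runs from position 62 to position 116, so its length is 116 − 62 + 1 = 55 bp.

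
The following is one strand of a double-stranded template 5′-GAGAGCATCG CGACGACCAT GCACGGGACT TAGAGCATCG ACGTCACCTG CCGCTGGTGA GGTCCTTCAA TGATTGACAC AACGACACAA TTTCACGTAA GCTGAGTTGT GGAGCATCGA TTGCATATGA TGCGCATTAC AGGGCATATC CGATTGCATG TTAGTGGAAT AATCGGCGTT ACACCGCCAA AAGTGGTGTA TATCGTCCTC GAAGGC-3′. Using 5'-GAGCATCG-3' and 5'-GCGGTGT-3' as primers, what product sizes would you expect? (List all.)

185 bp, 155 bp, 76 bp

The forward primer GAGCATCG matches the top strand at positions 3–10, 33–40, 112–119.
The reverse primer's reverse complement is ACACCGC, matching at positions 181–187.
Each forward site pairs with the reverse site to give a product ending at position 187: sizes 185, 155, 76 bp.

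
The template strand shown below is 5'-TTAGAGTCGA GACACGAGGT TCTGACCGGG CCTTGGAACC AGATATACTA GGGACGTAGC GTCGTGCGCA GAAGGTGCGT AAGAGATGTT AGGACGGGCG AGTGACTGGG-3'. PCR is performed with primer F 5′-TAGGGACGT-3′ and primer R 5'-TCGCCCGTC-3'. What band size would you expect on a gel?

53 bp

Forward primer TAGGGACGT is found on the top strand at positions 49–57.
Reverse complement of the reverse primer: GACGGGCGA. This occurs on the top strand at positions 93–101.
Amplicon spans positions 49–101: 53 bp.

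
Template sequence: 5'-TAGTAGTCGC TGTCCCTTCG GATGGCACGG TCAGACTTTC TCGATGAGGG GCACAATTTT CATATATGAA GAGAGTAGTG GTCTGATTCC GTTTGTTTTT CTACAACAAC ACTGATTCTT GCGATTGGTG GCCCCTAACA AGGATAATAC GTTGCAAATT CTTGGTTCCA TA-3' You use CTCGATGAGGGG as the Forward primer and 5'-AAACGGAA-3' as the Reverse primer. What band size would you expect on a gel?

Forward primer CTCGATGAGGGG is found on the top strand at positions 40–51.
Taking the reverse complement of AAACGGAA gives TTCCGTTT, found at positions 87–94 on the template; the primer anneals here to the top strand with its 3' end pointing upstream.
Product length = (reverse-primer end) − (forward-primer start) + 1 = 94 − 40 + 1 = 55 bp.

55 bp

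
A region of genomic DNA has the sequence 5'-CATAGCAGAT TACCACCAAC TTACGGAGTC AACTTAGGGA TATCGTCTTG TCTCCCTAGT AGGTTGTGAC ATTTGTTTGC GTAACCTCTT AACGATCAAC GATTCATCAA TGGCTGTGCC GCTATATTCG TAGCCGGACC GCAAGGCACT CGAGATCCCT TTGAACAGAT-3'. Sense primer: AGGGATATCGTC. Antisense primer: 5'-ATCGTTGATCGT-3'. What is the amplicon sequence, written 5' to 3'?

5'-AGGGATATCGTCTTGTCTCCCTAGTAGGTTGTGACATTTGTTTGCGTAACCTCTTAACGATCAACGAT-3'

Scanning the template, AGGGATATCGTC occurs at positions 36–47; this primer anneals to the bottom strand there with its 3' end pointing downstream.
Reverse complement of the reverse primer: ACGATCAACGAT. This occurs on the top strand at positions 92–103.
The product is the template from position 36 through 103 (68 bp).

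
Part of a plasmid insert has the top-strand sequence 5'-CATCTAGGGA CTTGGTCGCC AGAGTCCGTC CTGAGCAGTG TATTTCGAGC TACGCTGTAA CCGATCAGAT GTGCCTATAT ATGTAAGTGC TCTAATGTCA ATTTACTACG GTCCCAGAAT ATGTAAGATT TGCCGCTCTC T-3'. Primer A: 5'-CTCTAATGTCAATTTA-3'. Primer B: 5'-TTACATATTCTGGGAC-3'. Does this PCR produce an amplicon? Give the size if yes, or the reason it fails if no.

Primer A (CTCTAATGTCAATTTA) matches the top strand at positions 90–105; it acts as a forward primer.
Primer B's reverse complement is GTCCCAGAATATGTAA, matching the top strand at positions 111–126; it acts as a reverse primer.
The 3' ends face each other across positions 90–126, giving a 37 bp product.

Yes — a 37 bp product.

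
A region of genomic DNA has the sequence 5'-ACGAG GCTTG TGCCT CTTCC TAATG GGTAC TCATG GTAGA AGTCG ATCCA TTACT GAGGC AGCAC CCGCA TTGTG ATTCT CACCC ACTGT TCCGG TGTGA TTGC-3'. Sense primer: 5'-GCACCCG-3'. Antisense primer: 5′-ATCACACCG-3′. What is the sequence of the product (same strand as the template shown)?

5'-GCACCCGCATTGTGATTCTCACCCACTGTTCCGGTGTGAT-3'

Scanning the template, GCACCCG occurs at positions 62–68; this primer anneals to the bottom strand there with its 3' end pointing downstream.
Reverse complement of the reverse primer: CGGTGTGAT. This occurs on the top strand at positions 93–101.
The product is the template from position 62 through 101 (40 bp).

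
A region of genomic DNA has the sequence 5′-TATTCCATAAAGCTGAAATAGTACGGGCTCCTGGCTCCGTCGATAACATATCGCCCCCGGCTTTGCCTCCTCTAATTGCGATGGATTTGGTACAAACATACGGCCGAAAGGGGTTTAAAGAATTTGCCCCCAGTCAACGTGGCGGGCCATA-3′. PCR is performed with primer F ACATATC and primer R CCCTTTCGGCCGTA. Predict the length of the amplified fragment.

Scanning the template, ACATATC occurs at positions 46–52; this primer anneals to the bottom strand there with its 3' end pointing downstream.
Taking the reverse complement of CCCTTTCGGCCGTA gives TACGGCCGAAAGGG, found at positions 99–112 on the template; the primer anneals here to the top strand with its 3' end pointing upstream.
Product length = (reverse-primer end) − (forward-primer start) + 1 = 112 − 46 + 1 = 67 bp.

67 bp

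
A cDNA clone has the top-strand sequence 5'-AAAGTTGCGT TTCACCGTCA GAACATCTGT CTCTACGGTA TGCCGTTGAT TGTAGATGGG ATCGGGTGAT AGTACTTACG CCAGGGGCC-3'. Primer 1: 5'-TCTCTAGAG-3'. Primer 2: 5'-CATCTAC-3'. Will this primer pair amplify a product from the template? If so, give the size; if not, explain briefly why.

Primer 1 (TCTCTAGAG) does not match the top strand, and its reverse complement CTCTAGAGA does not match either.
With no annealing site for primer 1, no amplification occurs.

No product — primer 1 has no binding site in the template.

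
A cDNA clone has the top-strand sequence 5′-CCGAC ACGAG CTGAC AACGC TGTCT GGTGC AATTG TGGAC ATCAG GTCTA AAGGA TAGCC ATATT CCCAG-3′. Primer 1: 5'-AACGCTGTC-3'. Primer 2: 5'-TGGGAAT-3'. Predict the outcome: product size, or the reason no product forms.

Yes — a 54 bp product.

Primer 1 (AACGCTGTC) matches the top strand at positions 16–24; it acts as a forward primer.
Primer 2's reverse complement is ATTCCCA, matching the top strand at positions 63–69; it acts as a reverse primer.
The 3' ends face each other across positions 16–69, giving a 54 bp product.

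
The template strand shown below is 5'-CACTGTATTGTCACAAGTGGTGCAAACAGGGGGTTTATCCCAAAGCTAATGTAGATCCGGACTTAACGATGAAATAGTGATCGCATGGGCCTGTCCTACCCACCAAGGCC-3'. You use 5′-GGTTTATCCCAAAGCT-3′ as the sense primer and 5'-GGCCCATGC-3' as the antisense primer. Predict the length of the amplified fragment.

The forward primer matches the template at positions 32–47.
Reverse complement of the reverse primer: GCATGGGCC. This occurs on the top strand at positions 83–91.
Product length = (reverse-primer end) − (forward-primer start) + 1 = 91 − 32 + 1 = 60 bp.

60 bp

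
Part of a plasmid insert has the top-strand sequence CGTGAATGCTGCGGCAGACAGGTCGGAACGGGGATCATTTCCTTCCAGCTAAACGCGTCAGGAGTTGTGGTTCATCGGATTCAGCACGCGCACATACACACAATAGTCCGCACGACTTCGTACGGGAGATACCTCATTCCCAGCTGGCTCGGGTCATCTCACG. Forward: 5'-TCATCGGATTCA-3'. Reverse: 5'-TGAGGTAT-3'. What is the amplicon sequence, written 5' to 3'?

5'-TCATCGGATTCAGCACGCGCACATACACACAATAGTCCGCACGACTTCGTACGGGAGATACCTCA-3'

The forward primer matches the template at positions 72–83.
Reverse complement of the reverse primer: ATACCTCA. This occurs on the top strand at positions 129–136.
The product is the template from position 72 through 136 (65 bp).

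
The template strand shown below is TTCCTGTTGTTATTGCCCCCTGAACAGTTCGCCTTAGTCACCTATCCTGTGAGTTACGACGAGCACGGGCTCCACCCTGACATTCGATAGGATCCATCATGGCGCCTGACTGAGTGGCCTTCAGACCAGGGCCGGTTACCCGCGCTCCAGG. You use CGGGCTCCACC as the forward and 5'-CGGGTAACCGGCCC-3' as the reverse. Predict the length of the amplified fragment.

The forward primer matches the template at positions 66–76.
The reverse primer's reverse complement is GGGCCGGTTACCCG, which matches the template at positions 129–142.
Amplicon spans positions 66–142: 77 bp.

77 bp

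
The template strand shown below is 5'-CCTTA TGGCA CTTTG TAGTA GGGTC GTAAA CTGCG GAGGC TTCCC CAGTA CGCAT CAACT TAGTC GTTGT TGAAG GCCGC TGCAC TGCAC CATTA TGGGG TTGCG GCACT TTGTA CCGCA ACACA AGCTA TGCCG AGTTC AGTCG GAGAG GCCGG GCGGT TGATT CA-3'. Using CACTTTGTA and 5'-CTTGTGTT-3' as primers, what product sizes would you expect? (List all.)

119 bp, 21 bp

The forward primer CACTTTGTA matches the top strand at positions 9–17, 107–115.
The reverse primer's reverse complement is AACACAAG, matching at positions 120–127.
Each forward site pairs with the reverse site to give a product ending at position 127: sizes 119, 21 bp.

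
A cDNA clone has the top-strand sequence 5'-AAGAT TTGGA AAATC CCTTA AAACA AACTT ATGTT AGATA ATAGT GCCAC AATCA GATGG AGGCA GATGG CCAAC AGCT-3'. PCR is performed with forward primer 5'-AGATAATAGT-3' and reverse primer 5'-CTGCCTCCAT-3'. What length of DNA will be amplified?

The forward primer matches the template at positions 36–45.
Reverse complement of the reverse primer: ATGGAGGCAG. This occurs on the top strand at positions 57–66.
The product runs from position 36 to position 66, so its length is 66 − 36 + 1 = 31 bp.

31 bp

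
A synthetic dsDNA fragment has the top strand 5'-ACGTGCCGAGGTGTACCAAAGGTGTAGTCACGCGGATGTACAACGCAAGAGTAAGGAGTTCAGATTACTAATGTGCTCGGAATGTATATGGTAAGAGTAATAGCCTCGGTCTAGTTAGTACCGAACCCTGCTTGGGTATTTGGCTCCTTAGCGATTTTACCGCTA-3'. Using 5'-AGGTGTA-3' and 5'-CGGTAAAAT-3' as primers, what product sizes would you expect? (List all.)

The forward primer AGGTGTA matches the top strand at positions 9–15, 20–26.
The reverse primer's reverse complement is ATTTTACCG, matching at positions 154–162.
Each forward site pairs with the reverse site to give a product ending at position 162: sizes 154, 143 bp.

154 bp, 143 bp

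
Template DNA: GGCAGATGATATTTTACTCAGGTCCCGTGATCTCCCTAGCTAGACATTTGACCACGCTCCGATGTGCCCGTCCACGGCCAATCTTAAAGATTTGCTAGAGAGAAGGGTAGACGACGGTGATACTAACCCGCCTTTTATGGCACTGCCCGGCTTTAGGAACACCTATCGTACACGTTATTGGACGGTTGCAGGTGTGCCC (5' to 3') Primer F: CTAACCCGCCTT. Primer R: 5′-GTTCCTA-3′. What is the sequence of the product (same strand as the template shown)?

5'-CTAACCCGCCTTTTATGGCACTGCCCGGCTTTAGGAAC-3'

Forward primer CTAACCCGCCTT is found on the top strand at positions 123–134.
Taking the reverse complement of GTTCCTA gives TAGGAAC, found at positions 154–160 on the template; the primer anneals here to the top strand with its 3' end pointing upstream.
The product is the template from position 123 through 160 (38 bp).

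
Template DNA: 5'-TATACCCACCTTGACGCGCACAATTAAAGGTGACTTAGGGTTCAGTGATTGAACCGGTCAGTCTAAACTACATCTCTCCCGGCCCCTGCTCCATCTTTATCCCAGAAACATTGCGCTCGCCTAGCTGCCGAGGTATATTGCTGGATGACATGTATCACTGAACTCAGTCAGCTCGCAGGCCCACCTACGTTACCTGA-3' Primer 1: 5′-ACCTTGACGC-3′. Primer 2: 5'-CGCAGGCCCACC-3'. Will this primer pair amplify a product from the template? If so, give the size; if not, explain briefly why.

Primer 1 (ACCTTGACGC) matches the top strand at positions 8–17 (3' end points downstream).
Primer 2 (CGCAGGCCCACC) also matches the top strand directly, at positions 174–185 — its reverse complement GGTGGGCCTGCG is not present.
Both primers anneal to the bottom strand with 3' ends pointing the same way, so neither can prime synthesis back toward the other.

No product — both primers anneal to the same strand and extend in the same direction.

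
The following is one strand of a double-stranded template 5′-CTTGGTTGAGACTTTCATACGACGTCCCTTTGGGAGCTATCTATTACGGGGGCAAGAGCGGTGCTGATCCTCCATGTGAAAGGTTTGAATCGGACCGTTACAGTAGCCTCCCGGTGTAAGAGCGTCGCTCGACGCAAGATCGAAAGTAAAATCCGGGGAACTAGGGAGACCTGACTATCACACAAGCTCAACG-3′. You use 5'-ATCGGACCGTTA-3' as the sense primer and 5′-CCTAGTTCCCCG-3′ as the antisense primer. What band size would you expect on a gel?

Forward primer ATCGGACCGTTA is found on the top strand at positions 89–100.
The reverse primer's reverse complement is CGGGGAACTAGG, which matches the template at positions 154–165.
Amplicon spans positions 89–165: 77 bp.

77 bp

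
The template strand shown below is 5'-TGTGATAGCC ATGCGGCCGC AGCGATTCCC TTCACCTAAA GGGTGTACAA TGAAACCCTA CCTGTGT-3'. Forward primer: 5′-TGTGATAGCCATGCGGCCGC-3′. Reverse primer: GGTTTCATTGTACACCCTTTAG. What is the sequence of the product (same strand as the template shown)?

5'-TGTGATAGCCATGCGGCCGCAGCGATTCCCTTCACCTAAAGGGTGTACAATGAAACC-3'

Forward primer TGTGATAGCCATGCGGCCGC is found on the top strand at positions 1–20.
The reverse primer's reverse complement is CTAAAGGGTGTACAATGAAACC, which matches the template at positions 36–57.
The product is the template from position 1 through 57 (57 bp).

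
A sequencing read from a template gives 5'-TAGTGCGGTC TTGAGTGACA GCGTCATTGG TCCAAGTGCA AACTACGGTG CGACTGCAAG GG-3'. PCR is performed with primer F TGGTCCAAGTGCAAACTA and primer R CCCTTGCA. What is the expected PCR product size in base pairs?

35 bp

The forward primer matches the template at positions 28–45.
Reverse complement of the reverse primer: TGCAAGGG. This occurs on the top strand at positions 55–62.
Product length = (reverse-primer end) − (forward-primer start) + 1 = 62 − 28 + 1 = 35 bp.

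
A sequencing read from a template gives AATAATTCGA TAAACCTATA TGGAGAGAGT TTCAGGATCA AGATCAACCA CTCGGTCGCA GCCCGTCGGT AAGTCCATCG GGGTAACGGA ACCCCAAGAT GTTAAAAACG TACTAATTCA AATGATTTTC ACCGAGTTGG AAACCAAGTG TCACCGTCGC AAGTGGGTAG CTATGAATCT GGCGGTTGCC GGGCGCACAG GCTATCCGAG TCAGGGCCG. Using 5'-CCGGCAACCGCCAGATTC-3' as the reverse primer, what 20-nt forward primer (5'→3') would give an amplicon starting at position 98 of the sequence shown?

5'-GATGTTAAAAACGTACTAAT-3'

The reverse primer's reverse complement GAATCTGGCGGTTGCCGG matches the template at positions 175–192; the product starts at position 98.
The forward primer is identical to the top strand over positions 98–117: GATGTTAAAAACGTACTAAT.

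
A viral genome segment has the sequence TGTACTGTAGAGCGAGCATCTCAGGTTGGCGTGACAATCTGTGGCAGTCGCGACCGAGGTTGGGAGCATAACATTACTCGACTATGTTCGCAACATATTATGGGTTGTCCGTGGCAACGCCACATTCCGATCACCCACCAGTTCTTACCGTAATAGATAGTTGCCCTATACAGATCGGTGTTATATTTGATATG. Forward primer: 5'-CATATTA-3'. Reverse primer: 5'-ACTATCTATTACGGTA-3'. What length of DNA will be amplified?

68 bp

Scanning the template, CATATTA occurs at positions 94–100; this primer anneals to the bottom strand there with its 3' end pointing downstream.
Taking the reverse complement of ACTATCTATTACGGTA gives TACCGTAATAGATAGT, found at positions 146–161 on the template; the primer anneals here to the top strand with its 3' end pointing upstream.
Product length = (reverse-primer end) − (forward-primer start) + 1 = 161 − 94 + 1 = 68 bp.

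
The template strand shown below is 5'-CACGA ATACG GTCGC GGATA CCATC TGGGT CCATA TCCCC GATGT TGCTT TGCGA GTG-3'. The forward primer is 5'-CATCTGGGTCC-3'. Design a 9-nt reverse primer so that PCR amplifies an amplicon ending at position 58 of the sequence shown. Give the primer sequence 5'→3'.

5'-CACTCGCAA-3'

The forward primer binds at positions 22–32; the product's 3' end on the top strand is position 58.
The reverse primer anneals to the top strand over positions 50–58, i.e. to TTGCGAGTG.
Its sequence written 5'→3' is the reverse complement: CACTCGCAA.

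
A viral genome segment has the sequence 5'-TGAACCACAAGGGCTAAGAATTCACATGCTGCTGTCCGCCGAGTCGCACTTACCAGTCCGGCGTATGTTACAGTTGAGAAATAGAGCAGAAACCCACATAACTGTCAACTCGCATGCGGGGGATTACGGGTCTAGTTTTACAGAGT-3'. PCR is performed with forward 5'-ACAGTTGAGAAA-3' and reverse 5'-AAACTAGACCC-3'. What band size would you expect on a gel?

69 bp

Forward primer ACAGTTGAGAAA is found on the top strand at positions 70–81.
Taking the reverse complement of AAACTAGACCC gives GGGTCTAGTTT, found at positions 128–138 on the template; the primer anneals here to the top strand with its 3' end pointing upstream.
Product length = (reverse-primer end) − (forward-primer start) + 1 = 138 − 70 + 1 = 69 bp.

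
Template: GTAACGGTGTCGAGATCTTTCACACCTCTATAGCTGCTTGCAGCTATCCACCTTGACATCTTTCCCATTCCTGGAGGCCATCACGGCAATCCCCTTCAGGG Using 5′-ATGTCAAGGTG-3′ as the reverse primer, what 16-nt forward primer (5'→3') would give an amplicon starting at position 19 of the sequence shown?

5'-TTCACACCTCTATAGC-3'

The reverse primer's reverse complement CACCTTGACAT matches the template at positions 49–59; the product starts at position 19.
The forward primer is identical to the top strand over positions 19–34: TTCACACCTCTATAGC.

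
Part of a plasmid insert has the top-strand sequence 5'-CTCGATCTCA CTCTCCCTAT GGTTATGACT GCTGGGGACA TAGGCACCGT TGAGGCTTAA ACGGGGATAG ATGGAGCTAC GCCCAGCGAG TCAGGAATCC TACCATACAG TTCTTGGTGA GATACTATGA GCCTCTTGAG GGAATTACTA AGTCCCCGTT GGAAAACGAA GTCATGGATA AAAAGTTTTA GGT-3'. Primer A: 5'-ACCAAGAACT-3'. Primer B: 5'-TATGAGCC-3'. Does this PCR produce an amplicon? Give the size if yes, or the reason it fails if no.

No product — the primers' 3' ends point away from each other.

Primer A (ACCAAGAACT) has reverse complement AGTTCTTGGT, which matches the top strand at positions 109–118; primer A anneals to the top strand there with its 3' end pointing upstream toward position 109.
Primer B (TATGAGCC) matches the top strand directly at positions 126–133; it anneals to the bottom strand with its 3' end pointing downstream toward position 133.
The 3' ends diverge (primer A extends toward position 1, primer B toward position 193), so the primers never converge on a shared product.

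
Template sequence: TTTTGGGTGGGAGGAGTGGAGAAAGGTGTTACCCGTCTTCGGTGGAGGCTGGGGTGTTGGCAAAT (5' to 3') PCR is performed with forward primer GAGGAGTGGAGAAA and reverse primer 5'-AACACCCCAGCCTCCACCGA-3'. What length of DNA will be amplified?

48 bp

Scanning the template, GAGGAGTGGAGAAA occurs at positions 11–24; this primer anneals to the bottom strand there with its 3' end pointing downstream.
Taking the reverse complement of AACACCCCAGCCTCCACCGA gives TCGGTGGAGGCTGGGGTGTT, found at positions 39–58 on the template; the primer anneals here to the top strand with its 3' end pointing upstream.
Product length = (reverse-primer end) − (forward-primer start) + 1 = 58 − 11 + 1 = 48 bp.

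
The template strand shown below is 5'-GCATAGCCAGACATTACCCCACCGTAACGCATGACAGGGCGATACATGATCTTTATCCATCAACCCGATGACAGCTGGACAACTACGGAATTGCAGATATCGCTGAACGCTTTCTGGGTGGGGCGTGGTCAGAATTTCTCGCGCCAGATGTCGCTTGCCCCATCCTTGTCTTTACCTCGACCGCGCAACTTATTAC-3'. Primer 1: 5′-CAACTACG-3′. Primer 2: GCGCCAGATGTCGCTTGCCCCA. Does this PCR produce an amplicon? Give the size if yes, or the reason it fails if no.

Primer 1 (CAACTACG) matches the top strand at positions 80–87 (3' end points downstream).
Primer 2 (GCGCCAGATGTCGCTTGCCCCA) also matches the top strand directly, at positions 141–162 — its reverse complement TGGGGCAAGCGACATCTGGCGC is not present.
Both primers anneal to the bottom strand with 3' ends pointing the same way, so neither can prime synthesis back toward the other.

No product — both primers anneal to the same strand and extend in the same direction.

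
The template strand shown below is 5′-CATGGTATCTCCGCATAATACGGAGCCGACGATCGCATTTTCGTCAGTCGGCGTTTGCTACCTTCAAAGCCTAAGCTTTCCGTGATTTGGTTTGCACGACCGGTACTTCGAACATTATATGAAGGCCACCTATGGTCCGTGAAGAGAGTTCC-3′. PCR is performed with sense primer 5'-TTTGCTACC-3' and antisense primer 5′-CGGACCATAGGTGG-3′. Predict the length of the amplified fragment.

The forward primer matches the template at positions 54–62.
Taking the reverse complement of CGGACCATAGGTGG gives CCACCTATGGTCCG, found at positions 126–139 on the template; the primer anneals here to the top strand with its 3' end pointing upstream.
The product runs from position 54 to position 139, so its length is 139 − 54 + 1 = 86 bp.

86 bp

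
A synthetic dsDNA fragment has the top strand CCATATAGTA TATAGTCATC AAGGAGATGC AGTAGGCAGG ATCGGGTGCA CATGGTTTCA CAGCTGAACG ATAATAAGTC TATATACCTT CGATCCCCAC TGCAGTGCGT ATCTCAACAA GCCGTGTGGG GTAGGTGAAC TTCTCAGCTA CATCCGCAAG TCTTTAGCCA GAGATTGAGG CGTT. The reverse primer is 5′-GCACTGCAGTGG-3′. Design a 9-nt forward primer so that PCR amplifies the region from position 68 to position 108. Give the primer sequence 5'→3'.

5'-ACGATAATA-3'

The reverse primer's reverse complement CCACTGCAGTGC matches the template at positions 97–108; the product starts at position 68.
The forward primer is identical to the top strand over positions 68–76: ACGATAATA.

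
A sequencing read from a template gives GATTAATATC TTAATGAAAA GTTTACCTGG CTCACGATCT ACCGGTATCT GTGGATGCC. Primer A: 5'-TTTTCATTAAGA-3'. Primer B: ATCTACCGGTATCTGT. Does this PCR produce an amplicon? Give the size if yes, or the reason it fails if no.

No product — the primers' 3' ends point away from each other.

Primer A (TTTTCATTAAGA) has reverse complement TCTTAATGAAAA, which matches the top strand at positions 9–20; primer A anneals to the top strand there with its 3' end pointing upstream toward position 9.
Primer B (ATCTACCGGTATCTGT) matches the top strand directly at positions 37–52; it anneals to the bottom strand with its 3' end pointing downstream toward position 52.
The 3' ends diverge (primer A extends toward position 1, primer B toward position 59), so the primers never converge on a shared product.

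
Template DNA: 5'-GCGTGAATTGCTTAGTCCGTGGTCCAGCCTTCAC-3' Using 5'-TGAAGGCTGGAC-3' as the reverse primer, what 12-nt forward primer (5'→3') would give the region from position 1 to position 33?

5'-GCGTGAATTGCT-3'

The reverse primer's reverse complement GTCCAGCCTTCA matches the template at positions 22–33; the product starts at position 1.
The forward primer is identical to the top strand over positions 1–12: GCGTGAATTGCT.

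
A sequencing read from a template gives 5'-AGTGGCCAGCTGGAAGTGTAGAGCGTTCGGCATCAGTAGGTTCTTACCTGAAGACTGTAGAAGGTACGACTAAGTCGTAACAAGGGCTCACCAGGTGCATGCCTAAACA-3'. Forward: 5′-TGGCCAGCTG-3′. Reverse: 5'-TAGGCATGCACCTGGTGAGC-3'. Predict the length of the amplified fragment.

Scanning the template, TGGCCAGCTG occurs at positions 3–12; this primer anneals to the bottom strand there with its 3' end pointing downstream.
Reverse complement of the reverse primer: GCTCACCAGGTGCATGCCTA. This occurs on the top strand at positions 86–105.
Amplicon spans positions 3–105: 103 bp.

103 bp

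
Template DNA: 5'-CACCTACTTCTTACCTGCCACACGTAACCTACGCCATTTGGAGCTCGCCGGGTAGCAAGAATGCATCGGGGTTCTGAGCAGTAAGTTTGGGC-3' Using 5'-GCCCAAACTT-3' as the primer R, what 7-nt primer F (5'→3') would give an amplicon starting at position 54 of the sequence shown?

5'-AGCAAGA-3'

The reverse primer's reverse complement AAGTTTGGGC matches the template at positions 83–92; the product starts at position 54.
The forward primer is identical to the top strand over positions 54–60: AGCAAGA.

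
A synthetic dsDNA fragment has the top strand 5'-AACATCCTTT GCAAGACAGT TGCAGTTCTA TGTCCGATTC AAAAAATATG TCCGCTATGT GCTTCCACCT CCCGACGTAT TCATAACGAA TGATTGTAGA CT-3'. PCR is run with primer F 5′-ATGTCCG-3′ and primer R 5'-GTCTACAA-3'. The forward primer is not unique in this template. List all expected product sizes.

The forward primer ATGTCCG matches the top strand at positions 30–36, 48–54.
The reverse primer's reverse complement is TTGTAGAC, matching at positions 94–101.
Each forward site pairs with the reverse site to give a product ending at position 101: sizes 72, 54 bp.

72 bp, 54 bp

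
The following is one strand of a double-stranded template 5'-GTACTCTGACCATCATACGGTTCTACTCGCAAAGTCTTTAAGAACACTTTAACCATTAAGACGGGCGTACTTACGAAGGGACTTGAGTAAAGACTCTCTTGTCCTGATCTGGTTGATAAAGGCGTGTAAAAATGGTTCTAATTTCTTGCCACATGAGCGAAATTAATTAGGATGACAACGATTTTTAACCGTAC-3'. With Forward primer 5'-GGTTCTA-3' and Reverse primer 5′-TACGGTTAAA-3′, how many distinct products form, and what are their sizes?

The forward primer GGTTCTA matches the top strand at positions 19–25, 134–140.
The reverse primer's reverse complement is TTTAACCGTA, matching at positions 184–193.
Each forward site pairs with the reverse site to give a product ending at position 193: sizes 175, 60 bp.

Two products: 175 bp, 60 bp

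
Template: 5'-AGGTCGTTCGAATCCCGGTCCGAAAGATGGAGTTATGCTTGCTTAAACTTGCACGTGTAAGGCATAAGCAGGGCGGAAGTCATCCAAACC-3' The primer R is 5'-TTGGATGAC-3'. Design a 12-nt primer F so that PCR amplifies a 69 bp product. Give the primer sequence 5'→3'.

5'-TCCGAAAGATGG-3'

The reverse primer's reverse complement GTCATCCAA matches the template at positions 79–87, so the product ends at position 87.
A 69 bp product then starts at position 87 − 69 + 1 = 19.
The forward primer is identical to the top strand there: TCCGAAAGATGG.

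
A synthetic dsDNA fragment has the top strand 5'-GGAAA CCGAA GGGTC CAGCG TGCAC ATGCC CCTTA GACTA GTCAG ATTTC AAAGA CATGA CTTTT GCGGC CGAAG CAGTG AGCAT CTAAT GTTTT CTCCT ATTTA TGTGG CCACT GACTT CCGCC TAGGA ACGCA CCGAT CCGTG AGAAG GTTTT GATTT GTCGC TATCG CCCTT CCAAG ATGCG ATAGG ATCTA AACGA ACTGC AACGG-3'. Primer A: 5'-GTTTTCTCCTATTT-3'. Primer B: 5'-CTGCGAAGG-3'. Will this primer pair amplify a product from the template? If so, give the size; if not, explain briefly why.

Primer B (CTGCGAAGG) does not match the top strand, and its reverse complement CCTTCGCAG does not match either.
With no annealing site for primer B, no amplification occurs.

No product — primer B has no binding site in the template.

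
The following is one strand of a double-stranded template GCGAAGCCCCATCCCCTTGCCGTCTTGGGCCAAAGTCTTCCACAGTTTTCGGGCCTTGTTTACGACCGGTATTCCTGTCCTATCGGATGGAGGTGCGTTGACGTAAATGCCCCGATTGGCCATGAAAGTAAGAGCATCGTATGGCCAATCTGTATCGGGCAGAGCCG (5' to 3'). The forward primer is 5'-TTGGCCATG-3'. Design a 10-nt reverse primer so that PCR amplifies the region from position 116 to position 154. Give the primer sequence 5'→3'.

The product's 3' end on the top strand is position 154.
The reverse primer anneals to the top strand over positions 145–154, i.e. to CCAATCTGTA.
Its sequence written 5'→3' is the reverse complement: TACAGATTGG.

5'-TACAGATTGG-3'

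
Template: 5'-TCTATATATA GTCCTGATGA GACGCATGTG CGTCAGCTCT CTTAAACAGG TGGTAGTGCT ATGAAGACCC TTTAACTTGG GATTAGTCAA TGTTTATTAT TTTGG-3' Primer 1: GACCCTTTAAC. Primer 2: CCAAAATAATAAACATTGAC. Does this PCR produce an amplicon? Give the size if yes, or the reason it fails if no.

Primer 1 (GACCCTTTAAC) matches the top strand at positions 66–76; it acts as a forward primer.
Primer 2's reverse complement is GTCAATGTTTATTATTTTGG, matching the top strand at positions 86–105; it acts as a reverse primer.
The 3' ends face each other across positions 66–105, giving a 40 bp product.

Yes — a 40 bp product.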